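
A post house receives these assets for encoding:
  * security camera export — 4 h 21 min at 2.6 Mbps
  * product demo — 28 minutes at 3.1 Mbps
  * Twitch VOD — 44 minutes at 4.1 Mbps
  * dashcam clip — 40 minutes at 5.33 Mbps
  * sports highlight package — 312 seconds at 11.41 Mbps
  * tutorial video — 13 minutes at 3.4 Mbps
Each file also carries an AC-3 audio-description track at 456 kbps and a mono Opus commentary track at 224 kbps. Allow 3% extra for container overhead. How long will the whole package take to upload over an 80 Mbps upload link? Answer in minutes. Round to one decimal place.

19.7 minutes

Audio total: 456 + 224 = 680 kbps = 0.680 Mbps.
security camera export: 3.280 Mbps × 15660 s × 1.03 = 52905.7 Mb
product demo: 3.780 Mbps × 1680 s × 1.03 = 6540.9 Mb
Twitch VOD: 4.780 Mbps × 2640 s × 1.03 = 12997.8 Mb
dashcam clip: 6.010 Mbps × 2400 s × 1.03 = 14856.7 Mb
sports highlight package: 12.090 Mbps × 312 s × 1.03 = 3885.2 Mb
tutorial video: 4.080 Mbps × 780 s × 1.03 = 3277.9 Mb
Total: 94464.3 Mb = 11808.0 MB.
At 80 Mbps: 94464.3 / 80 = 1181 s ≈ 19.7 minutes.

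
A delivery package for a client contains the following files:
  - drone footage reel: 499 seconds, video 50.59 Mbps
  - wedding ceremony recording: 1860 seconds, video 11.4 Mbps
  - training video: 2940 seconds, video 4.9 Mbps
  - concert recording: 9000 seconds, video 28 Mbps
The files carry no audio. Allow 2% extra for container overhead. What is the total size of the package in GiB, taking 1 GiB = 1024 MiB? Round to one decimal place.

drone footage reel: 50.590 Mbps × 499 s × 1.02 = 25749.3 Mb
wedding ceremony recording: 11.400 Mbps × 1860 s × 1.02 = 21628.1 Mb
training video: 4.900 Mbps × 2940 s × 1.02 = 14694.1 Mb
concert recording: 28.000 Mbps × 9000 s × 1.02 = 257040.0 Mb
Total: 319111.5 Mb = 39888.9 MB.
= 37.15 GiB.

37.1 GiB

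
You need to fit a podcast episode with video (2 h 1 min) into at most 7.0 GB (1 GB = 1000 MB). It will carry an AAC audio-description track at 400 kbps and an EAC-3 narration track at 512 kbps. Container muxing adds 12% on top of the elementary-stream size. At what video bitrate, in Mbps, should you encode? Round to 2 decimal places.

Budget: 7.0 GB = 56000.0 Mb.
Stream payload after overhead: 56000.0 / 1.12 = 50000.0 Mb.
2 h 1 min = 121 min = 7260 s
Total bitrate budget: 50000.0 Mb / 7260 s = 6.887 Mbps.
Audio total: 400 + 512 = 912 kbps = 0.912 Mbps.
Video: 6.887 − 0.912 = 5.975 Mbps.

5.98 Mbps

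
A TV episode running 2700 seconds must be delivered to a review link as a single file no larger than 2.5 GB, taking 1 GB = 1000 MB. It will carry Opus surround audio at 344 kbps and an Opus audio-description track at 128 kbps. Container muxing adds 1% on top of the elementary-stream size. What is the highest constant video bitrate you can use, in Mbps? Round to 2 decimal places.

Budget: 2.5 GB = 20000.0 Mb.
Stream payload after overhead: 20000.0 / 1.01 = 19802.0 Mb.
Total bitrate budget: 19802.0 Mb / 2700 s = 7.334 Mbps.
Audio total: 344 + 128 = 472 kbps = 0.472 Mbps.
Video: 7.334 − 0.472 = 6.862 Mbps.

6.86 Mbps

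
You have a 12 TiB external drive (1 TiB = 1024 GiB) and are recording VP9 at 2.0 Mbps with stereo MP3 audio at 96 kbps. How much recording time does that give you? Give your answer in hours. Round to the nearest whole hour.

Audio: 96 kbps = 0.096 Mbps.
Total bitrate: 2.0 + 0.096 = 2.096 Mbps.
Capacity: 12 TiB = 105,553,116 Mb.
Recording time: 105,553,116 / 2.096 = 50,359,311 s ≈ 13,989 hours.

13989 hours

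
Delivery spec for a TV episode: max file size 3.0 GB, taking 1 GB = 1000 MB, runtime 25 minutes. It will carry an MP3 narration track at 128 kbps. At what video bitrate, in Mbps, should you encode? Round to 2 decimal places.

15.87 Mbps

Budget: 3.0 GB = 24000.0 Mb.
25 min = 1500 s
Total bitrate budget: 24000.0 Mb / 1500 s = 16.000 Mbps.
Audio: 128 kbps = 0.128 Mbps.
Video: 16.000 − 0.128 = 15.872 Mbps.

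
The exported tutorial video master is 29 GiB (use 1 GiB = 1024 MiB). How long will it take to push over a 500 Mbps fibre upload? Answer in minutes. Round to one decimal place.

8.3 minutes

File: 29 GiB = 249108.1 Mb.
At 500 Mbps: 249108.1 / 500 = 498.2 s ≈ 8.3 minutes.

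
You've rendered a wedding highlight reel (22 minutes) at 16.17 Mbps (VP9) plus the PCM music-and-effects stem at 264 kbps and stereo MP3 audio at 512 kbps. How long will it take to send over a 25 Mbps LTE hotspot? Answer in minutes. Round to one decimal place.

14.9 minutes

22 min = 1320 s
Audio total: 264 + 512 = 776 kbps = 0.776 Mbps.
Total bitrate: 16.946 Mbps.
File: 16.946 Mbps × 1320 s = 22368.7 Mb.
At 25 Mbps: 22368.7 / 25 = 894.7 s ≈ 14.9 minutes.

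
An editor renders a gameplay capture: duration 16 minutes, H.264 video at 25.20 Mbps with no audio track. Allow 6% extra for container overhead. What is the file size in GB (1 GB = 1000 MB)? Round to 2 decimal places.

3.21 GB

16 min = 960 s
Total bitrate: 25.20 Mbps.
Stream data: 25.200 Mbps × 960 s = 24192.0 Mb.
With 6% container overhead: ×1.06.
25,644 Mb ÷ 8 = 3,205 MB → 3.205 GB.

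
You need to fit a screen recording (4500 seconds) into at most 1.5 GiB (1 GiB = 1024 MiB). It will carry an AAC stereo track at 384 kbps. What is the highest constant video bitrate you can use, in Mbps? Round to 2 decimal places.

Budget: 1.5 GiB = 12884.9 Mb.
Total bitrate budget: 12884.9 Mb / 4500 s = 2.863 Mbps.
Audio: 384 kbps = 0.384 Mbps.
Video: 2.863 − 0.384 = 2.479 Mbps.

2.48 Mbps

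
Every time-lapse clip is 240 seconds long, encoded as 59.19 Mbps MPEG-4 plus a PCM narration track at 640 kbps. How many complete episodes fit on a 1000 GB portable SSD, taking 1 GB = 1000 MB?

557

Audio: 640 kbps = 0.640 Mbps.
Total bitrate: 59.830 Mbps.
Per item: 59.830 Mbps × 240 s = 14,359 Mb = 1,795 MB.
Capacity: 1000 GB = 8,000,000 Mb; 557.13 items → 557 complete.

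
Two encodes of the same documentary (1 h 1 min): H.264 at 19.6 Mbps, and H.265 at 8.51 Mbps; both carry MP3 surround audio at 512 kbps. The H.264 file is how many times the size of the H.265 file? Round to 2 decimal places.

2.23

1 h 1 min = 61 min = 3660 s
Audio: 512 kbps = 0.512 Mbps.
H.264: 20.112 Mbps × 3660 s = 73609.9 Mb = 9.201 GB.
H.265: 9.022 Mbps × 3660 s = 33020.5 Mb = 4.128 GB.
Ratio: 9.201 / 4.128 = 2.229.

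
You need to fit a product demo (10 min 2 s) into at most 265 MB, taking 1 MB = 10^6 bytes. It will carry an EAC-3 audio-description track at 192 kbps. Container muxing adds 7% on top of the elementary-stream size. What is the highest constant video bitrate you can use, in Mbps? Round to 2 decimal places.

3.10 Mbps

Budget: 265 MB = 2120.0 Mb.
Stream payload after overhead: 2120.0 / 1.07 = 1981.3 Mb.
10 min 2 s = 602 s
Total bitrate budget: 1981.3 Mb / 602 s = 3.291 Mbps.
Audio: 192 kbps = 0.192 Mbps.
Video: 3.291 − 0.192 = 3.099 Mbps.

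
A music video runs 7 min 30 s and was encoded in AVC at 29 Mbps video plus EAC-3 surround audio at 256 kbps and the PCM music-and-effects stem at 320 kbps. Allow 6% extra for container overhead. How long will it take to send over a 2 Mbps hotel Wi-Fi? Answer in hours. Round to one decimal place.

2.0 hours

7 min 30 s = 450 s
Audio total: 256 + 320 = 576 kbps = 0.576 Mbps.
Total bitrate: 29.576 Mbps.
File: 29.576 Mbps × 450 s = 13309.2 Mb.
With 6% container overhead: ×1.06. → 14107.8 Mb.
At 2 Mbps: 14107.8 / 2 = 7053.9 s ≈ 1.96 hours.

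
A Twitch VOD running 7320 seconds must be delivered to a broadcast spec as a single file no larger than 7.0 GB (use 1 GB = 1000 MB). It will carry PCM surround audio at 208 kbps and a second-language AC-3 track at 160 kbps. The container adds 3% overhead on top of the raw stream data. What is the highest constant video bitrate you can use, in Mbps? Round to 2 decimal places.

Budget: 7.0 GB = 56000.0 Mb.
Stream payload after overhead: 56000.0 / 1.03 = 54368.9 Mb.
Total bitrate budget: 54368.9 Mb / 7320 s = 7.427 Mbps.
Audio total: 208 + 160 = 368 kbps = 0.368 Mbps.
Video: 7.427 − 0.368 = 7.059 Mbps.

7.06 Mbps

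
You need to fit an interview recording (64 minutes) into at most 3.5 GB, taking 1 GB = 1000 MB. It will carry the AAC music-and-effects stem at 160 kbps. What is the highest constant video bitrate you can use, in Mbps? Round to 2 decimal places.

7.13 Mbps

Budget: 3.5 GB = 28000.0 Mb.
64 min = 3840 s
Total bitrate budget: 28000.0 Mb / 3840 s = 7.292 Mbps.
Audio: 160 kbps = 0.160 Mbps.
Video: 7.292 − 0.160 = 7.132 Mbps.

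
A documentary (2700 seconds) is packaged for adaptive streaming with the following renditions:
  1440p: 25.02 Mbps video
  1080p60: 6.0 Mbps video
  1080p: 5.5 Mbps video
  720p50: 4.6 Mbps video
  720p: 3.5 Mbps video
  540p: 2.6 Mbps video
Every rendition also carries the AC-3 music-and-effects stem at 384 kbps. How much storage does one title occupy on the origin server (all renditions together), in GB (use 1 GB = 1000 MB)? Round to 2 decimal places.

16.71 GB

Audio: 384 kbps = 0.384 Mbps.
Sum of rendition bitrates: (25.02+0.384) + (6.0+0.384) + (5.5+0.384) + (4.6+0.384) + (3.5+0.384) + (2.6+0.384) = 49.524 Mbps.
× 2700 s = 133,715 Mb = 16,714 MB = 16.71 GB.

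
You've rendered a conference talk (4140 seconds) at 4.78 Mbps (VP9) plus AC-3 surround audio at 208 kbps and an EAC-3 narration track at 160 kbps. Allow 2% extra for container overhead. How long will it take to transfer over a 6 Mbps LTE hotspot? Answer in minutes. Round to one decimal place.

Audio total: 208 + 160 = 368 kbps = 0.368 Mbps.
Total bitrate: 5.148 Mbps.
File: 5.148 Mbps × 4140 s = 21312.7 Mb.
With 2% container overhead: ×1.02. → 21739.0 Mb.
At 6 Mbps: 21739.0 / 6 = 3623.2 s ≈ 60.4 minutes.

60.4 minutes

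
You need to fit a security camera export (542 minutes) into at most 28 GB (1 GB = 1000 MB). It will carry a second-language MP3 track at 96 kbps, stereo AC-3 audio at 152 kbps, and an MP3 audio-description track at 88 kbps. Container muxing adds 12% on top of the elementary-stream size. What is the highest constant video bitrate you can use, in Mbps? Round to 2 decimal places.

Budget: 28 GB = 224000.0 Mb.
Stream payload after overhead: 224000.0 / 1.12 = 200000.0 Mb.
542 min = 32520 s
Total bitrate budget: 200000.0 Mb / 32520 s = 6.150 Mbps.
Audio total: 96 + 152 + 88 = 336 kbps = 0.336 Mbps.
Video: 6.150 − 0.336 = 5.814 Mbps.

5.81 Mbps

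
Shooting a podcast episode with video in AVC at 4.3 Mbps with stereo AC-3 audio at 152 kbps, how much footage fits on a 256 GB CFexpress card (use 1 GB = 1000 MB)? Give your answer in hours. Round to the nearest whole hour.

128 hours

Audio: 152 kbps = 0.152 Mbps.
Total bitrate: 4.3 + 0.152 = 4.452 Mbps.
Capacity: 256 GB = 2,048,000 Mb.
Recording time: 2,048,000 / 4.452 = 460,018 s ≈ 128 hours.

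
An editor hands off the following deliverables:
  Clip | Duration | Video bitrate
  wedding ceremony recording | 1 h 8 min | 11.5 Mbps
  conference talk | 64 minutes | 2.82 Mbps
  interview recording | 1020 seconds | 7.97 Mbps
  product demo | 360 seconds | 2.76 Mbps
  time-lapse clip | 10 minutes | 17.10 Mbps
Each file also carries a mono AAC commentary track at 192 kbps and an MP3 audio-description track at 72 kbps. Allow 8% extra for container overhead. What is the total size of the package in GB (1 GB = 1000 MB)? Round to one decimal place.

10.8 GB

Audio total: 192 + 72 = 264 kbps = 0.264 Mbps.
wedding ceremony recording: 11.764 Mbps × 4080 s × 1.08 = 51836.9 Mb
conference talk: 3.084 Mbps × 3840 s × 1.08 = 12790.0 Mb
interview recording: 8.234 Mbps × 1020 s × 1.08 = 9070.6 Mb
product demo: 3.024 Mbps × 360 s × 1.08 = 1175.7 Mb
time-lapse clip: 17.364 Mbps × 600 s × 1.08 = 11251.9 Mb
Total: 86125.0 Mb = 10765.6 MB.
= 10.77 GB.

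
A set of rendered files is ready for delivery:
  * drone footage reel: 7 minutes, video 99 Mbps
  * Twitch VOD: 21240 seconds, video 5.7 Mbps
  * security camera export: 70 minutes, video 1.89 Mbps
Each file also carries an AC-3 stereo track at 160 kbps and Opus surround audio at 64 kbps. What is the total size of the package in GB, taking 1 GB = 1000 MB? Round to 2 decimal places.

Audio total: 160 + 64 = 224 kbps = 0.224 Mbps.
drone footage reel: 99.224 Mbps × 420 s = 41674.1 Mb
Twitch VOD: 5.924 Mbps × 21240 s = 125825.8 Mb
security camera export: 2.114 Mbps × 4200 s = 8878.8 Mb
Total: 176378.6 Mb = 22047.3 MB.
= 22.05 GB.

22.05 GB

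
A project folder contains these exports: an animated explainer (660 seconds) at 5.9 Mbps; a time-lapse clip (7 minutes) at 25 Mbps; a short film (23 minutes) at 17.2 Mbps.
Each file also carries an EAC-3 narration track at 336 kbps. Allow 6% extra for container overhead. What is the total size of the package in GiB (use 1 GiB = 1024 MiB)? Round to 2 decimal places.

Audio: 336 kbps = 0.336 Mbps.
animated explainer: 6.236 Mbps × 660 s × 1.06 = 4362.7 Mb
time-lapse clip: 25.336 Mbps × 420 s × 1.06 = 11279.6 Mb
short film: 17.536 Mbps × 1380 s × 1.06 = 25651.7 Mb
Total: 41294.0 Mb = 5161.7 MB.
= 4.807 GiB.

4.81 GiB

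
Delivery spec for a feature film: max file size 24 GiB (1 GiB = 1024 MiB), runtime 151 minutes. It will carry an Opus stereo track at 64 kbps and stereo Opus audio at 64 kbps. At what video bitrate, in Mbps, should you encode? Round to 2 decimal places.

Budget: 24 GiB = 206158.4 Mb.
151 min = 9060 s
Total bitrate budget: 206158.4 Mb / 9060 s = 22.755 Mbps.
Audio total: 64 + 64 = 128 kbps = 0.128 Mbps.
Video: 22.755 − 0.128 = 22.627 Mbps.

22.63 Mbps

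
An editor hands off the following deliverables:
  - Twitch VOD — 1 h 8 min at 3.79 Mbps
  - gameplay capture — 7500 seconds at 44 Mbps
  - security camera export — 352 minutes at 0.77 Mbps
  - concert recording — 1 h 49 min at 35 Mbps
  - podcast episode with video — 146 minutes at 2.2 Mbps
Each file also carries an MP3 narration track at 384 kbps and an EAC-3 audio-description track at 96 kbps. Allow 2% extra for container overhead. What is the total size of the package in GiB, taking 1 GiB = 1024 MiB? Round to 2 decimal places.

Audio total: 384 + 96 = 480 kbps = 0.480 Mbps.
Twitch VOD: 4.270 Mbps × 4080 s × 1.02 = 17770.0 Mb
gameplay capture: 44.480 Mbps × 7500 s × 1.02 = 340272.0 Mb
security camera export: 1.250 Mbps × 21120 s × 1.02 = 26928.0 Mb
concert recording: 35.480 Mbps × 6540 s × 1.02 = 236680.0 Mb
podcast episode with video: 2.680 Mbps × 8760 s × 1.02 = 23946.3 Mb
Total: 645596.4 Mb = 80699.5 MB.
= 75.16 GiB.

75.16 GiB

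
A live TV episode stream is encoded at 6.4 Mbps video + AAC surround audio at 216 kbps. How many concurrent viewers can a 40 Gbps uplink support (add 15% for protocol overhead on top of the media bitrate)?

Audio: 216 kbps = 0.216 Mbps.
Per-viewer media rate: 6.616 Mbps.
On the wire with 15% overhead: 7.608 Mbps.
40 Gbps = 40,000 Mbps; 40,000 / 7.608 = 5257.35 → 5257 viewers.

5257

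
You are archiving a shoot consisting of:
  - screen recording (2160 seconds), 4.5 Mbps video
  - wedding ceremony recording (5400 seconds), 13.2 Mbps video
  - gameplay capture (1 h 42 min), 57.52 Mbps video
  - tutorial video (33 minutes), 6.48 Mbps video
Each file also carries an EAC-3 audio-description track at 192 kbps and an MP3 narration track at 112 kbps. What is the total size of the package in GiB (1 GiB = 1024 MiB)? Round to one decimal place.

52.5 GiB

Audio total: 192 + 112 = 304 kbps = 0.304 Mbps.
screen recording: 4.804 Mbps × 2160 s = 10376.6 Mb
wedding ceremony recording: 13.504 Mbps × 5400 s = 72921.6 Mb
gameplay capture: 57.824 Mbps × 6120 s = 353882.9 Mb
tutorial video: 6.784 Mbps × 1980 s = 13432.3 Mb
Total: 450613.4 Mb = 56326.7 MB.
= 52.46 GiB.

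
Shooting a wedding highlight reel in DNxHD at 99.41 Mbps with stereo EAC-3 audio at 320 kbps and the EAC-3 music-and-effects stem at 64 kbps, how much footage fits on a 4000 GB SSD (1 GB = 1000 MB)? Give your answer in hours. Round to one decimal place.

Audio total: 320 + 64 = 384 kbps = 0.384 Mbps.
Total bitrate: 99.41 + 0.384 = 99.794 Mbps.
Capacity: 4000 GB = 32,000,000 Mb.
Recording time: 32,000,000 / 99.794 = 320,661 s ≈ 89.1 hours.

89.1 hours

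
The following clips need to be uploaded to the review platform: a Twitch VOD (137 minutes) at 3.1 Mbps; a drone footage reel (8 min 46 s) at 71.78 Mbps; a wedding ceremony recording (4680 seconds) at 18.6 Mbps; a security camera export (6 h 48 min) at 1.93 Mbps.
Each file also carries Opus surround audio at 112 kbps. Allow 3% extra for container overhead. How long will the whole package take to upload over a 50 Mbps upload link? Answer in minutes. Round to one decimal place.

Audio: 112 kbps = 0.112 Mbps.
Twitch VOD: 3.212 Mbps × 8220 s × 1.03 = 27194.7 Mb
drone footage reel: 71.892 Mbps × 526 s × 1.03 = 38949.6 Mb
wedding ceremony recording: 18.712 Mbps × 4680 s × 1.03 = 90199.3 Mb
security camera export: 2.042 Mbps × 24480 s × 1.03 = 51487.8 Mb
Total: 207831.5 Mb = 25978.9 MB.
At 50 Mbps: 207831.5 / 50 = 4157 s ≈ 69.3 minutes.

69.3 minutes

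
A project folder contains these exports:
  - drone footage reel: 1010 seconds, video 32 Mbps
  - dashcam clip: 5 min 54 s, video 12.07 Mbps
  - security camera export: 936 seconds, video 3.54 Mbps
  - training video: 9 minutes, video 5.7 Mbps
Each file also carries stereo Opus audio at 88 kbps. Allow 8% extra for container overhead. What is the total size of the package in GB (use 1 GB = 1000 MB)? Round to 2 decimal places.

5.84 GB

Audio: 88 kbps = 0.088 Mbps.
drone footage reel: 32.088 Mbps × 1010 s × 1.08 = 35001.6 Mb
dashcam clip: 12.158 Mbps × 354 s × 1.08 = 4648.2 Mb
security camera export: 3.628 Mbps × 936 s × 1.08 = 3667.5 Mb
training video: 5.788 Mbps × 540 s × 1.08 = 3375.6 Mb
Total: 46692.9 Mb = 5836.6 MB.
= 5.837 GB.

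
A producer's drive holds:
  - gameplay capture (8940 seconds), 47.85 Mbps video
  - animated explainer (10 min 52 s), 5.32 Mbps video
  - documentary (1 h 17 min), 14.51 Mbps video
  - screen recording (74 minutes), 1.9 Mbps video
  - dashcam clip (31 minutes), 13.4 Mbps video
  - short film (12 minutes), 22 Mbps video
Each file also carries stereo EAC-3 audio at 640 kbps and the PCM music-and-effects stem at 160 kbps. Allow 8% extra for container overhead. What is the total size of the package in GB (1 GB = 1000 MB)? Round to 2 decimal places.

Audio total: 640 + 160 = 800 kbps = 0.800 Mbps.
gameplay capture: 48.650 Mbps × 8940 s × 1.08 = 469725.5 Mb
animated explainer: 6.120 Mbps × 652 s × 1.08 = 4309.5 Mb
documentary: 15.310 Mbps × 4620 s × 1.08 = 76390.8 Mb
screen recording: 2.700 Mbps × 4440 s × 1.08 = 12947.0 Mb
dashcam clip: 14.200 Mbps × 1860 s × 1.08 = 28525.0 Mb
short film: 22.800 Mbps × 720 s × 1.08 = 17729.3 Mb
Total: 609627.0 Mb = 76203.4 MB.
= 76.20 GB.

76.20 GB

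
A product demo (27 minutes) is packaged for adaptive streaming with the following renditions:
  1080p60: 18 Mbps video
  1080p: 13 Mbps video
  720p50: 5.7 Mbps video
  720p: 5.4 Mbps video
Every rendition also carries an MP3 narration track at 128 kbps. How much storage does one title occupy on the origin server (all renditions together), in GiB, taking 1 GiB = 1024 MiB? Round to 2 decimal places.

27 min = 1620 s
Audio: 128 kbps = 0.128 Mbps.
Sum of rendition bitrates: (18+0.128) + (13+0.128) + (5.7+0.128) + (5.4+0.128) = 42.612 Mbps.
× 1620 s = 69,031 Mb = 8,629 MB = 8.036 GiB.

8.04 GiB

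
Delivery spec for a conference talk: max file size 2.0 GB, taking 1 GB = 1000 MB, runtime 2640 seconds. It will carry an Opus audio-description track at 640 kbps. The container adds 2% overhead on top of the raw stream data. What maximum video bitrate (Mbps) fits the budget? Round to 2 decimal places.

5.30 Mbps

Budget: 2.0 GB = 16000.0 Mb.
Stream payload after overhead: 16000.0 / 1.02 = 15686.3 Mb.
Total bitrate budget: 15686.3 Mb / 2640 s = 5.942 Mbps.
Audio: 640 kbps = 0.640 Mbps.
Video: 5.942 − 0.640 = 5.302 Mbps.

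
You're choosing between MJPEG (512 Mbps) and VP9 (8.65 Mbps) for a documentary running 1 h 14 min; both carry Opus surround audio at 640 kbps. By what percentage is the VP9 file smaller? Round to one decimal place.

1 h 14 min = 74 min = 4440 s
Audio: 640 kbps = 0.640 Mbps.
MJPEG: 512.640 Mbps × 4440 s = 2276121.6 Mb = 284.515 GB.
VP9: 9.290 Mbps × 4440 s = 41247.6 Mb = 5.156 GB.
Reduction: (1 − 5.156/284.515) × 100 = 98.19%.

98.2%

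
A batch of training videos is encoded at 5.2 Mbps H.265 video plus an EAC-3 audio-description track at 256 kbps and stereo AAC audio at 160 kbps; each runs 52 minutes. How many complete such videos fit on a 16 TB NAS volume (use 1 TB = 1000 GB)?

52 min = 3120 s
Audio total: 256 + 160 = 416 kbps = 0.416 Mbps.
Total bitrate: 5.616 Mbps.
Per item: 5.616 Mbps × 3120 s = 17,522 Mb = 2,190 MB.
Capacity: 16 TB = 128,000,000 Mb; 7305.14 items → 7305 complete.

7305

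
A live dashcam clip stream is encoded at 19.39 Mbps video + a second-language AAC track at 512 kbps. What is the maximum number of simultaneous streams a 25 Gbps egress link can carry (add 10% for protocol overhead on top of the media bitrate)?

1141

Audio: 512 kbps = 0.512 Mbps.
Per-viewer media rate: 19.902 Mbps.
On the wire with 10% overhead: 21.892 Mbps.
25 Gbps = 25,000 Mbps; 25,000 / 21.892 = 1141.96 → 1141 viewers.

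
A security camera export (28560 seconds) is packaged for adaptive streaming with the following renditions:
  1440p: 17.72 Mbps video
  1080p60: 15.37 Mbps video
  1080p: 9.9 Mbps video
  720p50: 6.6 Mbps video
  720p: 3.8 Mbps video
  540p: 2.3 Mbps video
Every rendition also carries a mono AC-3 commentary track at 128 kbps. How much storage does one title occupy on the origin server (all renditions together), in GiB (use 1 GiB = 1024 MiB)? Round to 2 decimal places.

187.71 GiB

Audio: 128 kbps = 0.128 Mbps.
Sum of rendition bitrates: (17.72+0.128) + (15.37+0.128) + (9.9+0.128) + (6.6+0.128) + (3.8+0.128) + (2.3+0.128) = 56.458 Mbps.
× 28560 s = 1,612,440 Mb = 201,555 MB = 187.7 GiB.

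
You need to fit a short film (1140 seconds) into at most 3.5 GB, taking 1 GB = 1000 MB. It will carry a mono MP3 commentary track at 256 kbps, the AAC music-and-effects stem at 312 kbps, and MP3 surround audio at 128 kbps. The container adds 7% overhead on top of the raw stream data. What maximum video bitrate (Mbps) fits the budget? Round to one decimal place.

22.3 Mbps

Budget: 3.5 GB = 28000.0 Mb.
Stream payload after overhead: 28000.0 / 1.07 = 26168.2 Mb.
Total bitrate budget: 26168.2 Mb / 1140 s = 22.955 Mbps.
Audio total: 256 + 312 + 128 = 696 kbps = 0.696 Mbps.
Video: 22.955 − 0.696 = 22.259 Mbps.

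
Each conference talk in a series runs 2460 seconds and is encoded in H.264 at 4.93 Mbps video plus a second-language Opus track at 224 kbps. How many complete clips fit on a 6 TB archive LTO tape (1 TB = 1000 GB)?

Audio: 224 kbps = 0.224 Mbps.
Total bitrate: 5.154 Mbps.
Per item: 5.154 Mbps × 2460 s = 12,679 Mb = 1,585 MB.
Capacity: 6 TB = 48,000,000 Mb; 3785.84 items → 3785 complete.

3785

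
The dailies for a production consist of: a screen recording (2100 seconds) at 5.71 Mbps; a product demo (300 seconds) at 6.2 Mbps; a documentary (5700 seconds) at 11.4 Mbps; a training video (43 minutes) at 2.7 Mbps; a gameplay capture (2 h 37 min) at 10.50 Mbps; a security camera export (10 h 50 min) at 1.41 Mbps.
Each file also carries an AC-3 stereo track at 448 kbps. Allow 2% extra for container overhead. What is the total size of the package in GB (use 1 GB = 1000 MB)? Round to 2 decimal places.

Audio: 448 kbps = 0.448 Mbps.
screen recording: 6.158 Mbps × 2100 s × 1.02 = 13190.4 Mb
product demo: 6.648 Mbps × 300 s × 1.02 = 2034.3 Mb
documentary: 11.848 Mbps × 5700 s × 1.02 = 68884.3 Mb
training video: 3.148 Mbps × 2580 s × 1.02 = 8284.3 Mb
gameplay capture: 10.948 Mbps × 9420 s × 1.02 = 105192.8 Mb
security camera export: 1.858 Mbps × 39000 s × 1.02 = 73911.2 Mb
Total: 271497.3 Mb = 33937.2 MB.
= 33.94 GB.

33.94 GB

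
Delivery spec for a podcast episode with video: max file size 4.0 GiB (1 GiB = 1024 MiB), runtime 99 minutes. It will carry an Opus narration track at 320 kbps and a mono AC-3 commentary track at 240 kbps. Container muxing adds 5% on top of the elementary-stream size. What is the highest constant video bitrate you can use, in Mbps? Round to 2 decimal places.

Budget: 4.0 GiB = 34359.7 Mb.
Stream payload after overhead: 34359.7 / 1.05 = 32723.6 Mb.
99 min = 5940 s
Total bitrate budget: 32723.6 Mb / 5940 s = 5.509 Mbps.
Audio total: 320 + 240 = 560 kbps = 0.560 Mbps.
Video: 5.509 − 0.560 = 4.949 Mbps.

4.95 Mbps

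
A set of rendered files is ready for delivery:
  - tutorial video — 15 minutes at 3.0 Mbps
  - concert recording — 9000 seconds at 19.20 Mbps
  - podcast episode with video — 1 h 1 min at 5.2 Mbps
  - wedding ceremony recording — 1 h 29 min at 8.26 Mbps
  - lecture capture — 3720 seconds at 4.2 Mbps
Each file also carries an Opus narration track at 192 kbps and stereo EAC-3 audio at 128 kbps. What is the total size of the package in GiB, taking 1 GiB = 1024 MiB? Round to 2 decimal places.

30.44 GiB

Audio total: 192 + 128 = 320 kbps = 0.320 Mbps.
tutorial video: 3.320 Mbps × 900 s = 2988.0 Mb
concert recording: 19.520 Mbps × 9000 s = 175680.0 Mb
podcast episode with video: 5.520 Mbps × 3660 s = 20203.2 Mb
wedding ceremony recording: 8.580 Mbps × 5340 s = 45817.2 Mb
lecture capture: 4.520 Mbps × 3720 s = 16814.4 Mb
Total: 261502.8 Mb = 32687.8 MB.
= 30.44 GiB.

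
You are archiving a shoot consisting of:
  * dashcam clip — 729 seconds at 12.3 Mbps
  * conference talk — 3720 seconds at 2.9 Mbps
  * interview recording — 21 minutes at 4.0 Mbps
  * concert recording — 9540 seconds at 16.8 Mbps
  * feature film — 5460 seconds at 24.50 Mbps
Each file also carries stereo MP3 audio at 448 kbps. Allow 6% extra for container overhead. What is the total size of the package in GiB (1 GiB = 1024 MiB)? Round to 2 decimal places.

40.49 GiB

Audio: 448 kbps = 0.448 Mbps.
dashcam clip: 12.748 Mbps × 729 s × 1.06 = 9850.9 Mb
conference talk: 3.348 Mbps × 3720 s × 1.06 = 13201.8 Mb
interview recording: 4.448 Mbps × 1260 s × 1.06 = 5940.7 Mb
concert recording: 17.248 Mbps × 9540 s × 1.06 = 174418.7 Mb
feature film: 24.948 Mbps × 5460 s × 1.06 = 144389.0 Mb
Total: 347801.2 Mb = 43475.1 MB.
= 40.49 GiB.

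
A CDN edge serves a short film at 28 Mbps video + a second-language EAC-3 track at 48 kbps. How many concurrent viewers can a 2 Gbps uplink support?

Audio: 48 kbps = 0.048 Mbps.
Per-viewer media rate: 28.048 Mbps.
2 Gbps = 2,000 Mbps; 2,000 / 28.048 = 71.31 → 71 viewers.

71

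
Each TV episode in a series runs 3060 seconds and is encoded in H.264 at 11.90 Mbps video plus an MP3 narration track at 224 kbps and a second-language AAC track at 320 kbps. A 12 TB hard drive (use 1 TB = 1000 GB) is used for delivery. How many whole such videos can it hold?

2521

Audio total: 224 + 320 = 544 kbps = 0.544 Mbps.
Total bitrate: 12.444 Mbps.
Per item: 12.444 Mbps × 3060 s = 38,079 Mb = 4,760 MB.
Capacity: 12 TB = 96,000,000 Mb; 2521.10 items → 2521 complete.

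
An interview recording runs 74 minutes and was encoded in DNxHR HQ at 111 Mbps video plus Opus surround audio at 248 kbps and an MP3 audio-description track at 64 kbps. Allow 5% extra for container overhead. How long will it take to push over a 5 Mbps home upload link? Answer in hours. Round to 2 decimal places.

74 min = 4440 s
Audio total: 248 + 64 = 312 kbps = 0.312 Mbps.
Total bitrate: 111.312 Mbps.
File: 111.312 Mbps × 4440 s = 494225.3 Mb.
With 5% container overhead: ×1.05. → 518936.5 Mb.
At 5 Mbps: 518936.5 / 5 = 103787.3 s ≈ 28.8 hours.

28.83 hours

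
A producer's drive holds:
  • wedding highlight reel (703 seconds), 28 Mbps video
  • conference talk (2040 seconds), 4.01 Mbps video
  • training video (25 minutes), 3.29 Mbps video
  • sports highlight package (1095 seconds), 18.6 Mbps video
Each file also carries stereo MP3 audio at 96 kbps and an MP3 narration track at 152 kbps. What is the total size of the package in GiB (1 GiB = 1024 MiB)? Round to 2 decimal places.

Audio total: 96 + 152 = 248 kbps = 0.248 Mbps.
wedding highlight reel: 28.248 Mbps × 703 s = 19858.3 Mb
conference talk: 4.258 Mbps × 2040 s = 8686.3 Mb
training video: 3.538 Mbps × 1500 s = 5307.0 Mb
sports highlight package: 18.848 Mbps × 1095 s = 20638.6 Mb
Total: 54490.2 Mb = 6811.3 MB.
= 6.343 GiB.

6.34 GiB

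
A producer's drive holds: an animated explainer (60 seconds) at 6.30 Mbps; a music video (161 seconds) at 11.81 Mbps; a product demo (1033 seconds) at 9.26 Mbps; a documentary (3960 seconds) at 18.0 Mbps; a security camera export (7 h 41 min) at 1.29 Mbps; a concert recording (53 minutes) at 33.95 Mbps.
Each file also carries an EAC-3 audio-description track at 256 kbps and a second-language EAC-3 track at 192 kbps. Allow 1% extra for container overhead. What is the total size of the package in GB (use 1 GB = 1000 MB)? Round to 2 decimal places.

Audio total: 256 + 192 = 448 kbps = 0.448 Mbps.
animated explainer: 6.748 Mbps × 60 s × 1.01 = 408.9 Mb
music video: 12.258 Mbps × 161 s × 1.01 = 1993.3 Mb
product demo: 9.708 Mbps × 1033 s × 1.01 = 10128.6 Mb
documentary: 18.448 Mbps × 3960 s × 1.01 = 73784.6 Mb
security camera export: 1.738 Mbps × 27660 s × 1.01 = 48553.8 Mb
concert recording: 34.398 Mbps × 3180 s × 1.01 = 110479.5 Mb
Total: 245348.8 Mb = 30668.6 MB.
= 30.67 GB.

30.67 GB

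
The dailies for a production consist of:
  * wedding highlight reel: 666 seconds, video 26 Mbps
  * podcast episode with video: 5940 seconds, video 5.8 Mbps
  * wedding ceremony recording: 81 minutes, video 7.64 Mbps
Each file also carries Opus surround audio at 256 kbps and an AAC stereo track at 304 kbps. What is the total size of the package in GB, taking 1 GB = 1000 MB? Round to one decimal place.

Audio total: 256 + 304 = 560 kbps = 0.560 Mbps.
wedding highlight reel: 26.560 Mbps × 666 s = 17689.0 Mb
podcast episode with video: 6.360 Mbps × 5940 s = 37778.4 Mb
wedding ceremony recording: 8.200 Mbps × 4860 s = 39852.0 Mb
Total: 95319.4 Mb = 11914.9 MB.
= 11.91 GB.

11.9 GB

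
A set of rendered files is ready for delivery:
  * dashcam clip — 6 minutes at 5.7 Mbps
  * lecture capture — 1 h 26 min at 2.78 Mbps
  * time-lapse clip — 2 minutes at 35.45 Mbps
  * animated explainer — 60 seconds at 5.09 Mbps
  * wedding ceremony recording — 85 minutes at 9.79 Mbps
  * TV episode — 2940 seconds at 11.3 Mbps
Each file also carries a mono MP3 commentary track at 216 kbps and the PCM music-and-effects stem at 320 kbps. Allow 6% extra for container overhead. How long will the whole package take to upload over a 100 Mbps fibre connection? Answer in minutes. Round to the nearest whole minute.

20 minutes

Audio total: 216 + 320 = 536 kbps = 0.536 Mbps.
dashcam clip: 6.236 Mbps × 360 s × 1.06 = 2379.7 Mb
lecture capture: 3.316 Mbps × 5160 s × 1.06 = 18137.2 Mb
time-lapse clip: 35.986 Mbps × 120 s × 1.06 = 4577.4 Mb
animated explainer: 5.626 Mbps × 60 s × 1.06 = 357.8 Mb
wedding ceremony recording: 10.326 Mbps × 5100 s × 1.06 = 55822.4 Mb
TV episode: 11.836 Mbps × 2940 s × 1.06 = 36885.7 Mb
Total: 118160.2 Mb = 14770.0 MB.
At 100 Mbps: 118160.2 / 100 = 1182 s ≈ 19.7 minutes.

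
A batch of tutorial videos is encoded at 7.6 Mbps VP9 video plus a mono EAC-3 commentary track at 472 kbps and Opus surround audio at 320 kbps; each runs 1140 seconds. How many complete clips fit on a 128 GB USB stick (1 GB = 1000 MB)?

107

Audio total: 472 + 320 = 792 kbps = 0.792 Mbps.
Total bitrate: 8.392 Mbps.
Per item: 8.392 Mbps × 1140 s = 9,567 Mb = 1,196 MB.
Capacity: 128 GB = 1,024,000 Mb; 107.04 items → 107 complete.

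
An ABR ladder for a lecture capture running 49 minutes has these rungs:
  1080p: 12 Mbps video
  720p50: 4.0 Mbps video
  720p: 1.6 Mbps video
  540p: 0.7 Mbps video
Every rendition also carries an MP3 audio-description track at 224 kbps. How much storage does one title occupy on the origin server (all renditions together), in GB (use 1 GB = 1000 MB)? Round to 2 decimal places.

7.05 GB

49 min = 2940 s
Audio: 224 kbps = 0.224 Mbps.
Sum of rendition bitrates: (12+0.224) + (4.0+0.224) + (1.6+0.224) + (0.7+0.224) = 19.196 Mbps.
× 2940 s = 56,436 Mb = 7,055 MB = 7.055 GB.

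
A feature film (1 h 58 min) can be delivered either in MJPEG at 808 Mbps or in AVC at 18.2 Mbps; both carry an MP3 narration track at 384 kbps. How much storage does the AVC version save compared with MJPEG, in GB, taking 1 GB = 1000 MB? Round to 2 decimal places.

1 h 58 min = 118 min = 7080 s
Audio: 384 kbps = 0.384 Mbps.
MJPEG: 808.384 Mbps × 7080 s = 5723358.7 Mb = 715.420 GB.
AVC: 18.584 Mbps × 7080 s = 131574.7 Mb = 16.447 GB.
Saving: 715.420 − 16.447 = 698.973 GB.

698.97 GB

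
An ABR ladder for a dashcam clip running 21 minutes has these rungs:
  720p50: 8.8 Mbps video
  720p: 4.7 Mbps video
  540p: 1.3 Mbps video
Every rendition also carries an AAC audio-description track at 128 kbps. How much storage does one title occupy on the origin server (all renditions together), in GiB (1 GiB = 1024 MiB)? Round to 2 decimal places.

21 min = 1260 s
Audio: 128 kbps = 0.128 Mbps.
Sum of rendition bitrates: (8.8+0.128) + (4.7+0.128) + (1.3+0.128) = 15.184 Mbps.
× 1260 s = 19,132 Mb = 2,391 MB = 2.227 GiB.

2.23 GiB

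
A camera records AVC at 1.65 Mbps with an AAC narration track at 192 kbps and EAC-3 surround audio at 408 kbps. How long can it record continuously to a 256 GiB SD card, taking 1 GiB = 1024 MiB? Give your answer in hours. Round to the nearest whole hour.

Audio total: 192 + 408 = 600 kbps = 0.600 Mbps.
Total bitrate: 1.65 + 0.600 = 2.250 Mbps.
Capacity: 256 GiB = 2,199,023 Mb.
Recording time: 2,199,023 / 2.250 = 977,344 s ≈ 271 hours.

271 hours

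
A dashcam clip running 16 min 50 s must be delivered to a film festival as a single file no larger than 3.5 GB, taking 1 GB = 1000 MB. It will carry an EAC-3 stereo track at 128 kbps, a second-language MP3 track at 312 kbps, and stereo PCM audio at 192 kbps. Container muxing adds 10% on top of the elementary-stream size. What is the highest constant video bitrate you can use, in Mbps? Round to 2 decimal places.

24.57 Mbps

Budget: 3.5 GB = 28000.0 Mb.
Stream payload after overhead: 28000.0 / 1.10 = 25454.5 Mb.
16 min 50 s = 1010 s
Total bitrate budget: 25454.5 Mb / 1010 s = 25.203 Mbps.
Audio total: 128 + 312 + 192 = 632 kbps = 0.632 Mbps.
Video: 25.203 − 0.632 = 24.571 Mbps.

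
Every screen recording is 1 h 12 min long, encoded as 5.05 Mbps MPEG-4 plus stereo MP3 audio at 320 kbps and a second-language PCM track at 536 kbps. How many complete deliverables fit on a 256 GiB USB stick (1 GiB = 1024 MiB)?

86

1 h 12 min = 72 min = 4320 s
Audio total: 320 + 536 = 856 kbps = 0.856 Mbps.
Total bitrate: 5.906 Mbps.
Per item: 5.906 Mbps × 4320 s = 25,514 Mb = 3,189 MB.
Capacity: 256 GiB = 2,199,023 Mb; 86.19 items → 86 complete.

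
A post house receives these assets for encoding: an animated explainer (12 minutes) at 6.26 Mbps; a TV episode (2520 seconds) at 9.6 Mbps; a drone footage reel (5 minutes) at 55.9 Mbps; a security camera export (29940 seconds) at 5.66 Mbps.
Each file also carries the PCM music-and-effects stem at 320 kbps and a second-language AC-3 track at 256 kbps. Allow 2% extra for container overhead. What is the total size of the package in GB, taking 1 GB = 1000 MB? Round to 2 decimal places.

Audio total: 320 + 256 = 576 kbps = 0.576 Mbps.
animated explainer: 6.836 Mbps × 720 s × 1.02 = 5020.4 Mb
TV episode: 10.176 Mbps × 2520 s × 1.02 = 26156.4 Mb
drone footage reel: 56.476 Mbps × 300 s × 1.02 = 17281.7 Mb
security camera export: 6.236 Mbps × 29940 s × 1.02 = 190440.0 Mb
Total: 238898.4 Mb = 29862.3 MB.
= 29.86 GB.

29.86 GB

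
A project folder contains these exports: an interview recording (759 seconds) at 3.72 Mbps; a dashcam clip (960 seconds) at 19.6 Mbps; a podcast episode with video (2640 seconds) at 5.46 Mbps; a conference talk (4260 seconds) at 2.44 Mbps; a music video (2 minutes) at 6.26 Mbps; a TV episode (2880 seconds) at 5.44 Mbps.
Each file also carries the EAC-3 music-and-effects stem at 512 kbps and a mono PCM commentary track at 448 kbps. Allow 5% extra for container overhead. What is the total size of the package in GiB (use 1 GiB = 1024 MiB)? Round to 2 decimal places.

9.05 GiB

Audio total: 512 + 448 = 960 kbps = 0.960 Mbps.
interview recording: 4.680 Mbps × 759 s × 1.05 = 3729.7 Mb
dashcam clip: 20.560 Mbps × 960 s × 1.05 = 20724.5 Mb
podcast episode with video: 6.420 Mbps × 2640 s × 1.05 = 17796.2 Mb
conference talk: 3.400 Mbps × 4260 s × 1.05 = 15208.2 Mb
music video: 7.220 Mbps × 120 s × 1.05 = 909.7 Mb
TV episode: 6.400 Mbps × 2880 s × 1.05 = 19353.6 Mb
Total: 77722.0 Mb = 9715.2 MB.
= 9.048 GiB.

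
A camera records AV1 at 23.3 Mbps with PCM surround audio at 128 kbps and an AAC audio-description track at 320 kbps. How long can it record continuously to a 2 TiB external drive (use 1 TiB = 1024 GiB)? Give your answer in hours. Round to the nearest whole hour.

206 hours

Audio total: 128 + 320 = 448 kbps = 0.448 Mbps.
Total bitrate: 23.3 + 0.448 = 23.748 Mbps.
Capacity: 2 TiB = 17,592,186 Mb.
Recording time: 17,592,186 / 23.748 = 740,786 s ≈ 206 hours.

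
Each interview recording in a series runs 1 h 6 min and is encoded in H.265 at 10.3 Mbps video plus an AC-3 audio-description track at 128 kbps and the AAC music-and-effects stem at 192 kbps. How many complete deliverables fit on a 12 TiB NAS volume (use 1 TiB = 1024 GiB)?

1 h 6 min = 66 min = 3960 s
Audio total: 128 + 192 = 320 kbps = 0.320 Mbps.
Total bitrate: 10.620 Mbps.
Per item: 10.620 Mbps × 3960 s = 42,055 Mb = 5,257 MB.
Capacity: 12 TiB = 105,553,116 Mb; 2509.87 items → 2509 complete.

2509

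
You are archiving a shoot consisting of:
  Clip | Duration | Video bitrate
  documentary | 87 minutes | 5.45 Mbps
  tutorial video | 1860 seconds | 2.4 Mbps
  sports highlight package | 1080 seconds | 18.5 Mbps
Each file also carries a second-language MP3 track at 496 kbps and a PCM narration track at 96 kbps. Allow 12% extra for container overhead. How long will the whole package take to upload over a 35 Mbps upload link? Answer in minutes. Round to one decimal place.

30.8 minutes

Audio total: 496 + 96 = 592 kbps = 0.592 Mbps.
documentary: 6.042 Mbps × 5220 s × 1.12 = 35323.9 Mb
tutorial video: 2.992 Mbps × 1860 s × 1.12 = 6232.9 Mb
sports highlight package: 19.092 Mbps × 1080 s × 1.12 = 23093.7 Mb
Total: 64650.6 Mb = 8081.3 MB.
At 35 Mbps: 64650.6 / 35 = 1847 s ≈ 30.8 minutes.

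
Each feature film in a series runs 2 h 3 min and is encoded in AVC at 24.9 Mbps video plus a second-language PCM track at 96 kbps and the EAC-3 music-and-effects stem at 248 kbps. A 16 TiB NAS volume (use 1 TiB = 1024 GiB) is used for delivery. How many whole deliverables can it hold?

2 h 3 min = 123 min = 7380 s
Audio total: 96 + 248 = 344 kbps = 0.344 Mbps.
Total bitrate: 25.244 Mbps.
Per item: 25.244 Mbps × 7380 s = 186,301 Mb = 23,288 MB.
Capacity: 16 TiB = 140,737,488 Mb; 755.43 items → 755 complete.

755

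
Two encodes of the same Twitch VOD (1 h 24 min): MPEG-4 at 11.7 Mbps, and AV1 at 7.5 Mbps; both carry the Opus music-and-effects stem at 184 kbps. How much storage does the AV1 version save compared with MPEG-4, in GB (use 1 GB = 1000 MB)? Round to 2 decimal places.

2.65 GB

1 h 24 min = 84 min = 5040 s
Audio: 184 kbps = 0.184 Mbps.
MPEG-4: 11.884 Mbps × 5040 s = 59895.4 Mb = 7.487 GB.
AV1: 7.684 Mbps × 5040 s = 38727.4 Mb = 4.841 GB.
Saving: 7.487 − 4.841 = 2.646 GB.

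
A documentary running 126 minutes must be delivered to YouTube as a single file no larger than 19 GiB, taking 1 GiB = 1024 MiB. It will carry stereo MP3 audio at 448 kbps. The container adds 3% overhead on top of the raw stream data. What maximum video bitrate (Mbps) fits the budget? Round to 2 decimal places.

Budget: 19 GiB = 163208.8 Mb.
Stream payload after overhead: 163208.8 / 1.03 = 158455.1 Mb.
126 min = 7560 s
Total bitrate budget: 158455.1 Mb / 7560 s = 20.960 Mbps.
Audio: 448 kbps = 0.448 Mbps.
Video: 20.960 − 0.448 = 20.512 Mbps.

20.51 Mbps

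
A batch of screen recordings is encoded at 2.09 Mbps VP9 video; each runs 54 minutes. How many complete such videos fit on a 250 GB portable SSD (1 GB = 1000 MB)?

295

54 min = 3240 s
Per item: 2.090 Mbps × 3240 s = 6,772 Mb = 846.5 MB.
Capacity: 250 GB = 2,000,000 Mb; 295.35 items → 295 complete.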